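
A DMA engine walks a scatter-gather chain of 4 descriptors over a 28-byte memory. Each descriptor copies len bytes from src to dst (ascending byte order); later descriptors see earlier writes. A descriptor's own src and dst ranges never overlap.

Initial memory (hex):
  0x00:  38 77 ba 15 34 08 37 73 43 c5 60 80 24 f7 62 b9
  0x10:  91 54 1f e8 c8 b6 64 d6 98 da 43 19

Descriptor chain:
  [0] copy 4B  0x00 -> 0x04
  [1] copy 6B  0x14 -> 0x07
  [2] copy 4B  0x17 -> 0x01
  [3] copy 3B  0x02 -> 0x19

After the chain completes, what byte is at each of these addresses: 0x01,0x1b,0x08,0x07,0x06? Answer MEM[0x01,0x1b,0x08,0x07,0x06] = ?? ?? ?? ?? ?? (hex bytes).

MEM[0x01,0x1b,0x08,0x07,0x06] = d6 43 b6 c8 ba

D0: mem[0x04..0x07] <- [38 77 ba 15]
D1: mem[0x07..0x0c] <- [c8 b6 64 d6 98 da]
D2: mem[0x01..0x04] <- [d6 98 da 43]
D3: mem[0x19..0x1b] <- [98 da 43]
query mem[0x01]=0xd6, mem[0x1b]=0x43, mem[0x08]=0xb6, mem[0x07]=0xc8, mem[0x06]=0xba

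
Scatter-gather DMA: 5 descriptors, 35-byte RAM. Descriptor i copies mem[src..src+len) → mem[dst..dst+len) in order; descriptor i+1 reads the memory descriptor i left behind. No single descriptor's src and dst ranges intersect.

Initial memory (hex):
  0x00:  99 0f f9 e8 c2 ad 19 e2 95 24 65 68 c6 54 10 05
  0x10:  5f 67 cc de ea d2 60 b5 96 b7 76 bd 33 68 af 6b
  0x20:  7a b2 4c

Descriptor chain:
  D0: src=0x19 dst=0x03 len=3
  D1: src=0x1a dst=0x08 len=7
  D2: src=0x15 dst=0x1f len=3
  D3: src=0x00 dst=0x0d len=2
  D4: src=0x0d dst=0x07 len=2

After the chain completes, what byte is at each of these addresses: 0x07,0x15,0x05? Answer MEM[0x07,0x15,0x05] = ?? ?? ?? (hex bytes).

MEM[0x07,0x15,0x05] = 99 d2 bd

D0: mem[0x03..0x05] <- [b7 76 bd]
D1: mem[0x08..0x0e] <- [76 bd 33 68 af 6b 7a]
D2: mem[0x1f..0x21] <- [d2 60 b5]
D3: mem[0x0d..0x0e] <- [99 0f]
D4: mem[0x07..0x08] <- [99 0f]
query mem[0x07]=0x99, mem[0x15]=0xd2, mem[0x05]=0xbd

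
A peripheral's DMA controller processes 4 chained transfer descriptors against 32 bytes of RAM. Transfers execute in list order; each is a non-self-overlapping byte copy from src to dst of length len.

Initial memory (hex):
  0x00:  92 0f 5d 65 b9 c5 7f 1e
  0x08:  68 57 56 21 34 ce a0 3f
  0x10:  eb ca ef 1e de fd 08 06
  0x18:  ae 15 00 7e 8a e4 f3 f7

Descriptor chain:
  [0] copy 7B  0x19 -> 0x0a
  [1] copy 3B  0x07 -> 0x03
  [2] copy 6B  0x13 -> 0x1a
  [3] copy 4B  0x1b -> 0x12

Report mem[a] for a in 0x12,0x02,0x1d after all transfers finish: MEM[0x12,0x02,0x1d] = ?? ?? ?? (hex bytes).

[0] 0x19->0x0a len=7 : 15 00 7e 8a e4 f3 f7
[1] 0x07->0x03 len=3 : 1e 68 57
[2] 0x13->0x1a len=6 : 1e de fd 08 06 ae
[3] 0x1b->0x12 len=4 : de fd 08 06
query mem[0x12]=0xde, mem[0x02]=0x5d, mem[0x1d]=0x08

MEM[0x12,0x02,0x1d] = de 5d 08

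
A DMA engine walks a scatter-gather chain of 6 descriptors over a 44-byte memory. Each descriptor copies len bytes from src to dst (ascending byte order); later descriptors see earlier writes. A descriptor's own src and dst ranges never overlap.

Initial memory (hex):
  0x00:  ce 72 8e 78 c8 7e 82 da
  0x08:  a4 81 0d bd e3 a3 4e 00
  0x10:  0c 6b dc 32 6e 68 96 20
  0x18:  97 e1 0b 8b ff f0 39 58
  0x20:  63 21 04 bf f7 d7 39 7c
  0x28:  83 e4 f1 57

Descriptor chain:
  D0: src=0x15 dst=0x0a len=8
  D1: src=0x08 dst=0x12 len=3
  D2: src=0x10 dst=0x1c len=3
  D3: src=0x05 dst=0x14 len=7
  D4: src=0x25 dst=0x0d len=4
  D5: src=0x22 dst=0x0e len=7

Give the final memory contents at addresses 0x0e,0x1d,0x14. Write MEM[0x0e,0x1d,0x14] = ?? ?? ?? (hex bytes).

MEM[0x0e,0x1d,0x14] = 04 ff 83

[0] 0x15->0x0a len=8 : 68 96 20 97 e1 0b 8b ff
[1] 0x08->0x12 len=3 : a4 81 68
[2] 0x10->0x1c len=3 : 8b ff a4
[3] 0x05->0x14 len=7 : 7e 82 da a4 81 68 96
[4] 0x25->0x0d len=4 : d7 39 7c 83
[5] 0x22->0x0e len=7 : 04 bf f7 d7 39 7c 83
query mem[0x0e]=0x04, mem[0x1d]=0xff, mem[0x14]=0x83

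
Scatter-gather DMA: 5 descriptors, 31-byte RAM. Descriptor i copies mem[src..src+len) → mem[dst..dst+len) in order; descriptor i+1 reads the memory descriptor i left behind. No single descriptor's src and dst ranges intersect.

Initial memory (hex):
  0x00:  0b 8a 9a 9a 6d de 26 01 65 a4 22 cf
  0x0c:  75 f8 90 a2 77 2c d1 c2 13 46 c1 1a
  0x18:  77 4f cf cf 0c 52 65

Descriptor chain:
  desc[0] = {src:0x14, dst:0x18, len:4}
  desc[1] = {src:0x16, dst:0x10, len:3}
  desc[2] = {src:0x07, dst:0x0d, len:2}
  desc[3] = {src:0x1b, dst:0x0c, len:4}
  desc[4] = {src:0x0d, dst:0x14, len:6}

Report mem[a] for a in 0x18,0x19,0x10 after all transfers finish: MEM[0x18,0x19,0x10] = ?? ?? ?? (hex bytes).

  after D0: wrote 4B at 0x18 = 1346c11a
  after D1: wrote 3B at 0x10 = c11a13
  after D2: wrote 2B at 0x0d = 0165
  after D3: wrote 4B at 0x0c = 1a0c5265
  after D4: wrote 6B at 0x14 = 0c5265c11a13
query mem[0x18]=0x1a, mem[0x19]=0x13, mem[0x10]=0xc1

MEM[0x18,0x19,0x10] = 1a 13 c1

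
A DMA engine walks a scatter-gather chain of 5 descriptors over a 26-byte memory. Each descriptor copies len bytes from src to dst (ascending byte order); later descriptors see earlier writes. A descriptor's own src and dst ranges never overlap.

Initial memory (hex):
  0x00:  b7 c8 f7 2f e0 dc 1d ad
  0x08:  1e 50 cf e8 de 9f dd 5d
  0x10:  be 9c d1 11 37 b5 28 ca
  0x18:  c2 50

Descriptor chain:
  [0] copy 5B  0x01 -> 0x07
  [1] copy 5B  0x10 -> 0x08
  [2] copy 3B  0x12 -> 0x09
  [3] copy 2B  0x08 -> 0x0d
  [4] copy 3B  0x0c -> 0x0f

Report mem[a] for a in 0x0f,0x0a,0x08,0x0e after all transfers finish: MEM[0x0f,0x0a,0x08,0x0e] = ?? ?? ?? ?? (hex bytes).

MEM[0x0f,0x0a,0x08,0x0e] = 37 11 be d1

  after D0: wrote 5B at 0x07 = c8f72fe0dc
  after D1: wrote 5B at 0x08 = be9cd11137
  after D2: wrote 3B at 0x09 = d11137
  after D3: wrote 2B at 0x0d = bed1
  after D4: wrote 3B at 0x0f = 37bed1
query mem[0x0f]=0x37, mem[0x0a]=0x11, mem[0x08]=0xbe, mem[0x0e]=0xd1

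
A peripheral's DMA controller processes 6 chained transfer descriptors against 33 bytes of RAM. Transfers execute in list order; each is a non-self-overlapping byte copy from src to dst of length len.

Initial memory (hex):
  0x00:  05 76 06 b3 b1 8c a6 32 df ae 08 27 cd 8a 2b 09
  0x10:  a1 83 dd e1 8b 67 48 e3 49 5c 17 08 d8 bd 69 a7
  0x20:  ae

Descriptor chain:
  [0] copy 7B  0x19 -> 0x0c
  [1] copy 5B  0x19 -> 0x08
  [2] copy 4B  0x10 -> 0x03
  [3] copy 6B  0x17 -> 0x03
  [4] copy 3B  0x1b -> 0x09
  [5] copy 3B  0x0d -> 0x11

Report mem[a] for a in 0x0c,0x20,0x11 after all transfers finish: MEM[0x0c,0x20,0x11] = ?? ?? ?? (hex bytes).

#0 dst[0x0c+7] := {0x5c,0x17,0x08,0xd8,0xbd,0x69,0xa7}
#1 dst[0x08+5] := {0x5c,0x17,0x08,0xd8,0xbd}
#2 dst[0x03+4] := {0xbd,0x69,0xa7,0xe1}
#3 dst[0x03+6] := {0xe3,0x49,0x5c,0x17,0x08,0xd8}
#4 dst[0x09+3] := {0x08,0xd8,0xbd}
#5 dst[0x11+3] := {0x17,0x08,0xd8}
query mem[0x0c]=0xbd, mem[0x20]=0xae, mem[0x11]=0x17

MEM[0x0c,0x20,0x11] = bd ae 17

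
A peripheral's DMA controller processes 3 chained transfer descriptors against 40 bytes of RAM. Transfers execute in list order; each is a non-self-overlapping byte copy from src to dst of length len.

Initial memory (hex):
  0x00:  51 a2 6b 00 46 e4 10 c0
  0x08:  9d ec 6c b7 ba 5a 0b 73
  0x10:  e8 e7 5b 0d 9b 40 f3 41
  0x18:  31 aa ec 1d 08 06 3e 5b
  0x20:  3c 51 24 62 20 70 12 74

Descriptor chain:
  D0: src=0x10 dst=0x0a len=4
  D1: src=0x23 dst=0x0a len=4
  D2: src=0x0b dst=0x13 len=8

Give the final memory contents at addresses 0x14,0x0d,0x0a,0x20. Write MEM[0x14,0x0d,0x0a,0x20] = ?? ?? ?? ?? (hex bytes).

  after D0: wrote 4B at 0x0a = e8e75b0d
  after D1: wrote 4B at 0x0a = 62207012
  after D2: wrote 8B at 0x13 = 2070120b73e8e75b
query mem[0x14]=0x70, mem[0x0d]=0x12, mem[0x0a]=0x62, mem[0x20]=0x3c

MEM[0x14,0x0d,0x0a,0x20] = 70 12 62 3c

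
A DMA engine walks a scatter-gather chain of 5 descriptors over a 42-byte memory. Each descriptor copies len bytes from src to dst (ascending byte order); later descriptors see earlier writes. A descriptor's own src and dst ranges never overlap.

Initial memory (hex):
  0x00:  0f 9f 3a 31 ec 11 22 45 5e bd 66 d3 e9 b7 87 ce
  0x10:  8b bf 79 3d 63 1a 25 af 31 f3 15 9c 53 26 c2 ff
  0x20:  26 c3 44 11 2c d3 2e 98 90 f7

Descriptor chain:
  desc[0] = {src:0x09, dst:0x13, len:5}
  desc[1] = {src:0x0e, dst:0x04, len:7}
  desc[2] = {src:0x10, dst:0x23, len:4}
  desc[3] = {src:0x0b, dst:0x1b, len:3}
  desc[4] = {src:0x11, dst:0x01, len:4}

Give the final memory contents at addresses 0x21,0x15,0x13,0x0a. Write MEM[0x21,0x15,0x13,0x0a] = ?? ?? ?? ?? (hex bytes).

[0] 0x09->0x13 len=5 : bd 66 d3 e9 b7
[1] 0x0e->0x04 len=7 : 87 ce 8b bf 79 bd 66
[2] 0x10->0x23 len=4 : 8b bf 79 bd
[3] 0x0b->0x1b len=3 : d3 e9 b7
[4] 0x11->0x01 len=4 : bf 79 bd 66
query mem[0x21]=0xc3, mem[0x15]=0xd3, mem[0x13]=0xbd, mem[0x0a]=0x66

MEM[0x21,0x15,0x13,0x0a] = c3 d3 bd 66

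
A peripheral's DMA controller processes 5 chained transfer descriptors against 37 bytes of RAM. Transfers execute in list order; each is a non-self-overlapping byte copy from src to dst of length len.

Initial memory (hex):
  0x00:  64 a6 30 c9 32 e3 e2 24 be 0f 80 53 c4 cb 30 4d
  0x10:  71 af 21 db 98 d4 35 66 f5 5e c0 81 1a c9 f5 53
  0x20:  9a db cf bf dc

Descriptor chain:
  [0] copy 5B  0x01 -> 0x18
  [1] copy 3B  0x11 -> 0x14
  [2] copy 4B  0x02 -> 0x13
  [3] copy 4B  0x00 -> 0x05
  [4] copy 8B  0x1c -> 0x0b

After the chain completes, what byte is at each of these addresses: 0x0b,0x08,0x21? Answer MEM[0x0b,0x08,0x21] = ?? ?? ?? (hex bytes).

[0] 0x01->0x18 len=5 : a6 30 c9 32 e3
[1] 0x11->0x14 len=3 : af 21 db
[2] 0x02->0x13 len=4 : 30 c9 32 e3
[3] 0x00->0x05 len=4 : 64 a6 30 c9
[4] 0x1c->0x0b len=8 : e3 c9 f5 53 9a db cf bf
query mem[0x0b]=0xe3, mem[0x08]=0xc9, mem[0x21]=0xdb

MEM[0x0b,0x08,0x21] = e3 c9 db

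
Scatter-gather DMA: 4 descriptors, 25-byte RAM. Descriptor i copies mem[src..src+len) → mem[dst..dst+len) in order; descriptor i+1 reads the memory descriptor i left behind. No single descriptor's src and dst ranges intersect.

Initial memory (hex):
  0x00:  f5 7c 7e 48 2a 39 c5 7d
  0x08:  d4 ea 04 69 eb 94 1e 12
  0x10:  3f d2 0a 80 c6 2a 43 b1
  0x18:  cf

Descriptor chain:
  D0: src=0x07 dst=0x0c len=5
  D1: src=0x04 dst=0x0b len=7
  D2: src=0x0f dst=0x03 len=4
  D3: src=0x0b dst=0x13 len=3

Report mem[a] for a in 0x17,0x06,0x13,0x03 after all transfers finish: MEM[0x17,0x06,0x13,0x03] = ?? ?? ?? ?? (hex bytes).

#0 dst[0x0c+5] := {0x7d,0xd4,0xea,0x04,0x69}
#1 dst[0x0b+7] := {0x2a,0x39,0xc5,0x7d,0xd4,0xea,0x04}
#2 dst[0x03+4] := {0xd4,0xea,0x04,0x0a}
#3 dst[0x13+3] := {0x2a,0x39,0xc5}
query mem[0x17]=0xb1, mem[0x06]=0x0a, mem[0x13]=0x2a, mem[0x03]=0xd4

MEM[0x17,0x06,0x13,0x03] = b1 0a 2a d4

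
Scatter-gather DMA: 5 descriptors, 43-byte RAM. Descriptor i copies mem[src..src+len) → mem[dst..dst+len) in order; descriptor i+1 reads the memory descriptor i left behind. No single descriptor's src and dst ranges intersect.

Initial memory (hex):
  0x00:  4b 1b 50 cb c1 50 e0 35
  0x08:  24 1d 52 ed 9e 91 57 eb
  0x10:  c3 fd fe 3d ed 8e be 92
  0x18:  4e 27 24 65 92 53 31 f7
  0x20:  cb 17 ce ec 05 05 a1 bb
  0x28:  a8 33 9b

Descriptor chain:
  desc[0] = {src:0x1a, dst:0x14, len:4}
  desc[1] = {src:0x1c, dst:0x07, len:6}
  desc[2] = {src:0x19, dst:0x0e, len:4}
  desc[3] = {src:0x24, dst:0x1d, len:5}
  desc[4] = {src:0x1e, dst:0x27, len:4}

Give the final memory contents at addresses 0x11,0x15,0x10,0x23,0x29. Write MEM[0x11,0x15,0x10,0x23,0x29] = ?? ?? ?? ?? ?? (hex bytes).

MEM[0x11,0x15,0x10,0x23,0x29] = 92 65 65 ec bb

[0] 0x1a->0x14 len=4 : 24 65 92 53
[1] 0x1c->0x07 len=6 : 92 53 31 f7 cb 17
[2] 0x19->0x0e len=4 : 27 24 65 92
[3] 0x24->0x1d len=5 : 05 05 a1 bb a8
[4] 0x1e->0x27 len=4 : 05 a1 bb a8
query mem[0x11]=0x92, mem[0x15]=0x65, mem[0x10]=0x65, mem[0x23]=0xec, mem[0x29]=0xbb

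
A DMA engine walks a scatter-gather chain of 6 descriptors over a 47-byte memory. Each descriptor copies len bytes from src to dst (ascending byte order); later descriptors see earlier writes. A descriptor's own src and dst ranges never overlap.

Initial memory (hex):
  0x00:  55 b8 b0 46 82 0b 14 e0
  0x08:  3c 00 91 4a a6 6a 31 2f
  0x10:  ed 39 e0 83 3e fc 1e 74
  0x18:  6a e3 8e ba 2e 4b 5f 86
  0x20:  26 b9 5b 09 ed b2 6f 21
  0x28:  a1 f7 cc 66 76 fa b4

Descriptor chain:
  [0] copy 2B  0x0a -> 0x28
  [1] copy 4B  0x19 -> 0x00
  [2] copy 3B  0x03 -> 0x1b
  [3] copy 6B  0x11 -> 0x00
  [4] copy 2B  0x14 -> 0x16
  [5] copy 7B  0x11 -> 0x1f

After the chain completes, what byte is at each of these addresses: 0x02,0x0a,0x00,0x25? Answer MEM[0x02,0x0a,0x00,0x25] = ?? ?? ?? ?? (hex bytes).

MEM[0x02,0x0a,0x00,0x25] = 83 91 39 fc

D0: mem[0x28..0x29] <- [91 4a]
D1: mem[0x00..0x03] <- [e3 8e ba 2e]
D2: mem[0x1b..0x1d] <- [2e 82 0b]
D3: mem[0x00..0x05] <- [39 e0 83 3e fc 1e]
D4: mem[0x16..0x17] <- [3e fc]
D5: mem[0x1f..0x25] <- [39 e0 83 3e fc 3e fc]
query mem[0x02]=0x83, mem[0x0a]=0x91, mem[0x00]=0x39, mem[0x25]=0xfc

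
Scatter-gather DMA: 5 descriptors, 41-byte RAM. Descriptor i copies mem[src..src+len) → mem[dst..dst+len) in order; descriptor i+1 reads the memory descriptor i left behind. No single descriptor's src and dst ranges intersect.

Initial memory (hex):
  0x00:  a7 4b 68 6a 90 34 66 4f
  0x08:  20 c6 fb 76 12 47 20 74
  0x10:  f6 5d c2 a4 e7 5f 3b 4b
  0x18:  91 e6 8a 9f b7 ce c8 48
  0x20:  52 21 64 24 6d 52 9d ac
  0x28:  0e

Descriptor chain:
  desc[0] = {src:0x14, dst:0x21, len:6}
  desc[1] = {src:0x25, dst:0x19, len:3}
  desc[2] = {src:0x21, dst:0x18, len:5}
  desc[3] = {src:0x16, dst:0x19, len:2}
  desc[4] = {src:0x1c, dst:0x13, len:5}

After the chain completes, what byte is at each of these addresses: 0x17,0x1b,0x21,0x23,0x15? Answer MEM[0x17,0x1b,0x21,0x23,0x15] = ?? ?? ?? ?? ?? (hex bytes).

MEM[0x17,0x1b,0x21,0x23,0x15] = 52 4b e7 3b c8

  after D0: wrote 6B at 0x21 = e75f3b4b91e6
  after D1: wrote 3B at 0x19 = 91e6ac
  after D2: wrote 5B at 0x18 = e75f3b4b91
  after D3: wrote 2B at 0x19 = 3b4b
  after D4: wrote 5B at 0x13 = 91cec84852
query mem[0x17]=0x52, mem[0x1b]=0x4b, mem[0x21]=0xe7, mem[0x23]=0x3b, mem[0x15]=0xc8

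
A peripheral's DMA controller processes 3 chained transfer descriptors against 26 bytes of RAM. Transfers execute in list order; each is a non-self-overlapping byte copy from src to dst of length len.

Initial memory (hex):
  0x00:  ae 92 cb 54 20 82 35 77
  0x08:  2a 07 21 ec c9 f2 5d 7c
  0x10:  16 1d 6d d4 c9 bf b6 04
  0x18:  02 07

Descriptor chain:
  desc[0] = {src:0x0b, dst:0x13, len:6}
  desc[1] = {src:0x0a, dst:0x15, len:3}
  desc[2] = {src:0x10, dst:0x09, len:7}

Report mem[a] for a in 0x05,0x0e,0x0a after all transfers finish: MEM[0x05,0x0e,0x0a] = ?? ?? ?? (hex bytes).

MEM[0x05,0x0e,0x0a] = 82 21 1d

[0] 0x0b->0x13 len=6 : ec c9 f2 5d 7c 16
[1] 0x0a->0x15 len=3 : 21 ec c9
[2] 0x10->0x09 len=7 : 16 1d 6d ec c9 21 ec
query mem[0x05]=0x82, mem[0x0e]=0x21, mem[0x0a]=0x1d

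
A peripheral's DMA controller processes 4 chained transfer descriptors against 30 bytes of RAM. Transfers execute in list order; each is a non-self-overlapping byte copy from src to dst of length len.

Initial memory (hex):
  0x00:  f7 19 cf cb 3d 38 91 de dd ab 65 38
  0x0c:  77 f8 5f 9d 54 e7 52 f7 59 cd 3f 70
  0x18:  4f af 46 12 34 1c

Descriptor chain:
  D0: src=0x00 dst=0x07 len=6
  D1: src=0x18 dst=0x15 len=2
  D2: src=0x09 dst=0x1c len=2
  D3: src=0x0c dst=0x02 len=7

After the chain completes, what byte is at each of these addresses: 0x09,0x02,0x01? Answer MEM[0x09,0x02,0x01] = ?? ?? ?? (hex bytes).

MEM[0x09,0x02,0x01] = cf 38 19

D0: mem[0x07..0x0c] <- [f7 19 cf cb 3d 38]
D1: mem[0x15..0x16] <- [4f af]
D2: mem[0x1c..0x1d] <- [cf cb]
D3: mem[0x02..0x08] <- [38 f8 5f 9d 54 e7 52]
query mem[0x09]=0xcf, mem[0x02]=0x38, mem[0x01]=0x19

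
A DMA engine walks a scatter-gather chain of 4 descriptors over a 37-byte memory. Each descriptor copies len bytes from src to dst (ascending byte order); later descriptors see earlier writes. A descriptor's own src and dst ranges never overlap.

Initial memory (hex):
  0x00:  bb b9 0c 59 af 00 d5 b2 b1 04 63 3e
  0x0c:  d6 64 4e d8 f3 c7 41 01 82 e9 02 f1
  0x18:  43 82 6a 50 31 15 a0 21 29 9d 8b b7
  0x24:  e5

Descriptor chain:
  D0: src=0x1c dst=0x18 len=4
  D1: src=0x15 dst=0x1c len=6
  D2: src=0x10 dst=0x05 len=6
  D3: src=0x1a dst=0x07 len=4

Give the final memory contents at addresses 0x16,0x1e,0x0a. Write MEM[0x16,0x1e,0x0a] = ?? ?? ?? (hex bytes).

  after D0: wrote 4B at 0x18 = 3115a021
  after D1: wrote 6B at 0x1c = e902f13115a0
  after D2: wrote 6B at 0x05 = f3c7410182e9
  after D3: wrote 4B at 0x07 = a021e902
query mem[0x16]=0x02, mem[0x1e]=0xf1, mem[0x0a]=0x02

MEM[0x16,0x1e,0x0a] = 02 f1 02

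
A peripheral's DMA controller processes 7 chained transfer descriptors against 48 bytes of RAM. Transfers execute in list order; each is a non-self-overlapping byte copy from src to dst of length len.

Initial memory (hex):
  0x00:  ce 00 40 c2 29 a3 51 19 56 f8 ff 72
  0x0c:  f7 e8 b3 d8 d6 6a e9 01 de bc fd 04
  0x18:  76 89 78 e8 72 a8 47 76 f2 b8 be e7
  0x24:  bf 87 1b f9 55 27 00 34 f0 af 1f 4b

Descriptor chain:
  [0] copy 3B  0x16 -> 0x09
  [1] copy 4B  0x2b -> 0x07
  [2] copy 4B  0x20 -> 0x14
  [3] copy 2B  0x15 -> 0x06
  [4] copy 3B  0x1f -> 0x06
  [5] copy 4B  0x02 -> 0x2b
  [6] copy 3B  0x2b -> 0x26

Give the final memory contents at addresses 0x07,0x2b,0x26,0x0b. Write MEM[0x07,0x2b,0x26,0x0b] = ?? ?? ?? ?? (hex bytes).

MEM[0x07,0x2b,0x26,0x0b] = f2 40 40 76

#0 dst[0x09+3] := {0xfd,0x04,0x76}
#1 dst[0x07+4] := {0x34,0xf0,0xaf,0x1f}
#2 dst[0x14+4] := {0xf2,0xb8,0xbe,0xe7}
#3 dst[0x06+2] := {0xb8,0xbe}
#4 dst[0x06+3] := {0x76,0xf2,0xb8}
#5 dst[0x2b+4] := {0x40,0xc2,0x29,0xa3}
#6 dst[0x26+3] := {0x40,0xc2,0x29}
query mem[0x07]=0xf2, mem[0x2b]=0x40, mem[0x26]=0x40, mem[0x0b]=0x76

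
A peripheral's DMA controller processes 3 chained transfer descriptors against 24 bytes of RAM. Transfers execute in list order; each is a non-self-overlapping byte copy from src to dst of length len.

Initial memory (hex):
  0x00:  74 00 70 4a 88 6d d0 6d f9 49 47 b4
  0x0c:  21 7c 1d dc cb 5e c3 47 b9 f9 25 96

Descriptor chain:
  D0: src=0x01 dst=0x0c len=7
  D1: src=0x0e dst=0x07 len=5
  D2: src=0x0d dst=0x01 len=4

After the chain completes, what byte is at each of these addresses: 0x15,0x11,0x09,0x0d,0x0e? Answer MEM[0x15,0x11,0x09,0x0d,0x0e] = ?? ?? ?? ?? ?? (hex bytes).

MEM[0x15,0x11,0x09,0x0d,0x0e] = f9 d0 6d 70 4a

D0: mem[0x0c..0x12] <- [00 70 4a 88 6d d0 6d]
D1: mem[0x07..0x0b] <- [4a 88 6d d0 6d]
D2: mem[0x01..0x04] <- [70 4a 88 6d]
query mem[0x15]=0xf9, mem[0x11]=0xd0, mem[0x09]=0x6d, mem[0x0d]=0x70, mem[0x0e]=0x4a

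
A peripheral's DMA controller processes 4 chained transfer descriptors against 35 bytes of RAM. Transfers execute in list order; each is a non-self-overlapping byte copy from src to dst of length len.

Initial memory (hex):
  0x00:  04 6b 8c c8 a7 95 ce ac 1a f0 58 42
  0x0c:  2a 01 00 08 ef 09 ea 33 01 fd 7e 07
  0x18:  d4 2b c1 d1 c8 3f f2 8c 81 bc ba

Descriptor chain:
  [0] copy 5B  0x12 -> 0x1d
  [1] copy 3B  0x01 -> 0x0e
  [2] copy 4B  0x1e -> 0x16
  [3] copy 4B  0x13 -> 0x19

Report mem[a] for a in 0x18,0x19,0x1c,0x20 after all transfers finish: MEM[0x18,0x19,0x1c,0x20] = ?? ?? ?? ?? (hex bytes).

[0] 0x12->0x1d len=5 : ea 33 01 fd 7e
[1] 0x01->0x0e len=3 : 6b 8c c8
[2] 0x1e->0x16 len=4 : 33 01 fd 7e
[3] 0x13->0x19 len=4 : 33 01 fd 33
query mem[0x18]=0xfd, mem[0x19]=0x33, mem[0x1c]=0x33, mem[0x20]=0xfd

MEM[0x18,0x19,0x1c,0x20] = fd 33 33 fd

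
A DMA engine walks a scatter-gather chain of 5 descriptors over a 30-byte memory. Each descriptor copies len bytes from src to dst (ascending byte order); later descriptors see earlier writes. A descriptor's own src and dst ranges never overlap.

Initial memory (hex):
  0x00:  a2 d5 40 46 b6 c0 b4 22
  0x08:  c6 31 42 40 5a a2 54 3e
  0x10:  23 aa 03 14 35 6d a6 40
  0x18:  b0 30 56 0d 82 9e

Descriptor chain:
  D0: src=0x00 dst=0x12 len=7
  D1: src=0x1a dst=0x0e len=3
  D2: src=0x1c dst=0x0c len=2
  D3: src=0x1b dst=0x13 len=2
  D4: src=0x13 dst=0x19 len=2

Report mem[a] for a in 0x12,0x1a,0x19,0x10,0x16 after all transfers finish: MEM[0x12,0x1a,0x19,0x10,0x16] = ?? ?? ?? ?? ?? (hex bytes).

[0] 0x00->0x12 len=7 : a2 d5 40 46 b6 c0 b4
[1] 0x1a->0x0e len=3 : 56 0d 82
[2] 0x1c->0x0c len=2 : 82 9e
[3] 0x1b->0x13 len=2 : 0d 82
[4] 0x13->0x19 len=2 : 0d 82
query mem[0x12]=0xa2, mem[0x1a]=0x82, mem[0x19]=0x0d, mem[0x10]=0x82, mem[0x16]=0xb6

MEM[0x12,0x1a,0x19,0x10,0x16] = a2 82 0d 82 b6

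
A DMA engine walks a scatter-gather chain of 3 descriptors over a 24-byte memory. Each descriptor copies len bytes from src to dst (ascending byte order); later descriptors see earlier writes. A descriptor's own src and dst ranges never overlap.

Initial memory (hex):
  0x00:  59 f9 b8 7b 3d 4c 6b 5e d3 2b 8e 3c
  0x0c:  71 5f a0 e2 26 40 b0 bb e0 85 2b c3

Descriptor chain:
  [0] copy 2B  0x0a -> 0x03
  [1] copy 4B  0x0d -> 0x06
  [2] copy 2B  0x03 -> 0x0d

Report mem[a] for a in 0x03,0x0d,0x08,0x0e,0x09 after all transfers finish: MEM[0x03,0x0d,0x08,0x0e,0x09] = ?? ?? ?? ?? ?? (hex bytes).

MEM[0x03,0x0d,0x08,0x0e,0x09] = 8e 8e e2 3c 26

#0 dst[0x03+2] := {0x8e,0x3c}
#1 dst[0x06+4] := {0x5f,0xa0,0xe2,0x26}
#2 dst[0x0d+2] := {0x8e,0x3c}
query mem[0x03]=0x8e, mem[0x0d]=0x8e, mem[0x08]=0xe2, mem[0x0e]=0x3c, mem[0x09]=0x26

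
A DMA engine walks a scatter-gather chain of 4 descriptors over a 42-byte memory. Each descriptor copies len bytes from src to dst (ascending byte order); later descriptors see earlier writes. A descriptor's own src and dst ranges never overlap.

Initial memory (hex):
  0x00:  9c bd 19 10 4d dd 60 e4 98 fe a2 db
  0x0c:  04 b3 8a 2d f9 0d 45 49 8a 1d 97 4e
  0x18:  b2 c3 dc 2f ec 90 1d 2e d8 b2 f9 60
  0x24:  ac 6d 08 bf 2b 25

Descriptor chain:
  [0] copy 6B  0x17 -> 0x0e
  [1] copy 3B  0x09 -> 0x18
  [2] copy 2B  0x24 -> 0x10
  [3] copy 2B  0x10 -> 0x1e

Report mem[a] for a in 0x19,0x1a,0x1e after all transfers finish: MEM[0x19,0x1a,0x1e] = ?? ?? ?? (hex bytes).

#0 dst[0x0e+6] := {0x4e,0xb2,0xc3,0xdc,0x2f,0xec}
#1 dst[0x18+3] := {0xfe,0xa2,0xdb}
#2 dst[0x10+2] := {0xac,0x6d}
#3 dst[0x1e+2] := {0xac,0x6d}
query mem[0x19]=0xa2, mem[0x1a]=0xdb, mem[0x1e]=0xac

MEM[0x19,0x1a,0x1e] = a2 db ac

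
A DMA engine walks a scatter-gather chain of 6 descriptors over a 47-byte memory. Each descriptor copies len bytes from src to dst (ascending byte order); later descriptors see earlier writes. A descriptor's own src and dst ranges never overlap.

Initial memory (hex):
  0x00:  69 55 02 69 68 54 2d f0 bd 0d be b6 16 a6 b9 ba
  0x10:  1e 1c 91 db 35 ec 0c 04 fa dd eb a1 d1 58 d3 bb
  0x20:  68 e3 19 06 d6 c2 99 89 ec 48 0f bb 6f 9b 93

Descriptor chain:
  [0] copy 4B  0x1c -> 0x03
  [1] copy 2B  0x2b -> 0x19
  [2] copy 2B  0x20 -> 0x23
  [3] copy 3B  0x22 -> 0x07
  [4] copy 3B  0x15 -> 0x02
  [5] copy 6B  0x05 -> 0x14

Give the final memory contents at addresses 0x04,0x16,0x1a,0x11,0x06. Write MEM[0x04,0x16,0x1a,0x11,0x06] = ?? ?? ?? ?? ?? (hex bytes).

MEM[0x04,0x16,0x1a,0x11,0x06] = 04 19 6f 1c bb

D0: mem[0x03..0x06] <- [d1 58 d3 bb]
D1: mem[0x19..0x1a] <- [bb 6f]
D2: mem[0x23..0x24] <- [68 e3]
D3: mem[0x07..0x09] <- [19 68 e3]
D4: mem[0x02..0x04] <- [ec 0c 04]
D5: mem[0x14..0x19] <- [d3 bb 19 68 e3 be]
query mem[0x04]=0x04, mem[0x16]=0x19, mem[0x1a]=0x6f, mem[0x11]=0x1c, mem[0x06]=0xbb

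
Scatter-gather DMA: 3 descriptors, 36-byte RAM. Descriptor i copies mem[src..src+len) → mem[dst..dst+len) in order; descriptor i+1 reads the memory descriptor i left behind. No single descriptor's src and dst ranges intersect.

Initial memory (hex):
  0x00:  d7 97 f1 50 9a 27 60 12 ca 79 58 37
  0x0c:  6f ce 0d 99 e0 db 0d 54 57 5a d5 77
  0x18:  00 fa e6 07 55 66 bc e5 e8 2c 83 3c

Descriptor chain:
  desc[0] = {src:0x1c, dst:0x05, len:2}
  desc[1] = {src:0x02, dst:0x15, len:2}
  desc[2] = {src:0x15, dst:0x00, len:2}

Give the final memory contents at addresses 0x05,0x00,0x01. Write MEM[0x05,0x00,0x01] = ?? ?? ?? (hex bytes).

[0] 0x1c->0x05 len=2 : 55 66
[1] 0x02->0x15 len=2 : f1 50
[2] 0x15->0x00 len=2 : f1 50
query mem[0x05]=0x55, mem[0x00]=0xf1, mem[0x01]=0x50

MEM[0x05,0x00,0x01] = 55 f1 50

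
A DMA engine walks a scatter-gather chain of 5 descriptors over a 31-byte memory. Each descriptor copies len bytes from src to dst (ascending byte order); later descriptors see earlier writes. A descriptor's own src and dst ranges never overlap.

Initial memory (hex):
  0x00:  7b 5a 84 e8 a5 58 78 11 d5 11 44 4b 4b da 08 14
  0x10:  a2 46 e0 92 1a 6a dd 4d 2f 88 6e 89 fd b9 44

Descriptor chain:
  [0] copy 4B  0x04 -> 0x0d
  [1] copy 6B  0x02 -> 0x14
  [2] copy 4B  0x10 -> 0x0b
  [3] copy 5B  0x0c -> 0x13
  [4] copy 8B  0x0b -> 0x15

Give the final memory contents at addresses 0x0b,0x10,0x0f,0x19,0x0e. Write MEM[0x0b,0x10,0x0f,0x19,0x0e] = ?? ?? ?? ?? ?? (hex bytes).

#0 dst[0x0d+4] := {0xa5,0x58,0x78,0x11}
#1 dst[0x14+6] := {0x84,0xe8,0xa5,0x58,0x78,0x11}
#2 dst[0x0b+4] := {0x11,0x46,0xe0,0x92}
#3 dst[0x13+5] := {0x46,0xe0,0x92,0x78,0x11}
#4 dst[0x15+8] := {0x11,0x46,0xe0,0x92,0x78,0x11,0x46,0xe0}
query mem[0x0b]=0x11, mem[0x10]=0x11, mem[0x0f]=0x78, mem[0x19]=0x78, mem[0x0e]=0x92

MEM[0x0b,0x10,0x0f,0x19,0x0e] = 11 11 78 78 92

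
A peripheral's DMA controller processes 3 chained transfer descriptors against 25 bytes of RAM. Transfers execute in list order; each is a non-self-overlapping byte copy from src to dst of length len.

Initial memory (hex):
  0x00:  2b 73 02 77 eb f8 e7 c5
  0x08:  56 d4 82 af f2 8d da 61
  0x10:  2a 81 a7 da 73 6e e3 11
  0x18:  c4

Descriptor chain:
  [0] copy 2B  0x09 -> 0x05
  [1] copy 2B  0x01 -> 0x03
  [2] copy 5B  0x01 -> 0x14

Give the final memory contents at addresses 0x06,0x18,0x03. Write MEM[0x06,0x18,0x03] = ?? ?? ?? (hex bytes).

MEM[0x06,0x18,0x03] = 82 d4 73

#0 dst[0x05+2] := {0xd4,0x82}
#1 dst[0x03+2] := {0x73,0x02}
#2 dst[0x14+5] := {0x73,0x02,0x73,0x02,0xd4}
query mem[0x06]=0x82, mem[0x18]=0xd4, mem[0x03]=0x73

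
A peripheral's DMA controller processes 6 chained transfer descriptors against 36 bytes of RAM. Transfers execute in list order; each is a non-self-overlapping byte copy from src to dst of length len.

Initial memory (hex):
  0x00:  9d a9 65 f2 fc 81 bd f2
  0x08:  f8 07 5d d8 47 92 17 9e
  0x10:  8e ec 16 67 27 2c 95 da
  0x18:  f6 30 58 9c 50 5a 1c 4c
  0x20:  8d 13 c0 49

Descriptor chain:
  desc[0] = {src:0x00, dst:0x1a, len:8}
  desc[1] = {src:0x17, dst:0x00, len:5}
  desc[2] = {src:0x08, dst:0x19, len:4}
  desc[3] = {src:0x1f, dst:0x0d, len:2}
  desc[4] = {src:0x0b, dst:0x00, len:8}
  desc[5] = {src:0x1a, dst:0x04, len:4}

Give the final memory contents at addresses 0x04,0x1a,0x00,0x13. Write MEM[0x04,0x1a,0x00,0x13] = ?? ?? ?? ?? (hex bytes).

#0 dst[0x1a+8] := {0x9d,0xa9,0x65,0xf2,0xfc,0x81,0xbd,0xf2}
#1 dst[0x00+5] := {0xda,0xf6,0x30,0x9d,0xa9}
#2 dst[0x19+4] := {0xf8,0x07,0x5d,0xd8}
#3 dst[0x0d+2] := {0x81,0xbd}
#4 dst[0x00+8] := {0xd8,0x47,0x81,0xbd,0x9e,0x8e,0xec,0x16}
#5 dst[0x04+4] := {0x07,0x5d,0xd8,0xf2}
query mem[0x04]=0x07, mem[0x1a]=0x07, mem[0x00]=0xd8, mem[0x13]=0x67

MEM[0x04,0x1a,0x00,0x13] = 07 07 d8 67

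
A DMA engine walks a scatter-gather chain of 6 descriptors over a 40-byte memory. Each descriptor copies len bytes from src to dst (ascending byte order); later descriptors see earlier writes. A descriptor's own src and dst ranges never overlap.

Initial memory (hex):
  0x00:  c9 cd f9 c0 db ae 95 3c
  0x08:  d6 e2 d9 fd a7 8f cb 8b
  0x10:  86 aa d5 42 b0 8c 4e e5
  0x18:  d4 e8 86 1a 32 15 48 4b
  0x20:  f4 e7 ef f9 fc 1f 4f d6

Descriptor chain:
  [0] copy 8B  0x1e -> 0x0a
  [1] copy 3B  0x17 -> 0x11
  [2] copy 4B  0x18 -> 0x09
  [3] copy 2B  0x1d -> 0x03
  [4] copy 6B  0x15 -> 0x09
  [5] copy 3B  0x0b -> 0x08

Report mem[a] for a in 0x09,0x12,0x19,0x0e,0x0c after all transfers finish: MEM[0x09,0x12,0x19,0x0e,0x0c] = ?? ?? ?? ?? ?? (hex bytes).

MEM[0x09,0x12,0x19,0x0e,0x0c] = d4 d4 e8 86 d4

[0] 0x1e->0x0a len=8 : 48 4b f4 e7 ef f9 fc 1f
[1] 0x17->0x11 len=3 : e5 d4 e8
[2] 0x18->0x09 len=4 : d4 e8 86 1a
[3] 0x1d->0x03 len=2 : 15 48
[4] 0x15->0x09 len=6 : 8c 4e e5 d4 e8 86
[5] 0x0b->0x08 len=3 : e5 d4 e8
query mem[0x09]=0xd4, mem[0x12]=0xd4, mem[0x19]=0xe8, mem[0x0e]=0x86, mem[0x0c]=0xd4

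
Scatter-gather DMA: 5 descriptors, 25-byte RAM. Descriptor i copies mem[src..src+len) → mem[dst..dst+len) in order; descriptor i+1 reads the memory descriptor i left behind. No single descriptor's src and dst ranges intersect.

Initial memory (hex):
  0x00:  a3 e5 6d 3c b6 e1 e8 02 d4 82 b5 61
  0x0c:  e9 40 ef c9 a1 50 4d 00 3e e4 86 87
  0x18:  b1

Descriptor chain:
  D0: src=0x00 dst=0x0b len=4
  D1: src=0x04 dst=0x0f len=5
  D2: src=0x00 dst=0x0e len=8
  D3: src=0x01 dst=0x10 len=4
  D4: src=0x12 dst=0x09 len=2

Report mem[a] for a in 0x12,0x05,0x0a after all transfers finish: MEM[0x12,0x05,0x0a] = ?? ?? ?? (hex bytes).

MEM[0x12,0x05,0x0a] = 3c e1 b6

  after D0: wrote 4B at 0x0b = a3e56d3c
  after D1: wrote 5B at 0x0f = b6e1e802d4
  after D2: wrote 8B at 0x0e = a3e56d3cb6e1e802
  after D3: wrote 4B at 0x10 = e56d3cb6
  after D4: wrote 2B at 0x09 = 3cb6
query mem[0x12]=0x3c, mem[0x05]=0xe1, mem[0x0a]=0xb6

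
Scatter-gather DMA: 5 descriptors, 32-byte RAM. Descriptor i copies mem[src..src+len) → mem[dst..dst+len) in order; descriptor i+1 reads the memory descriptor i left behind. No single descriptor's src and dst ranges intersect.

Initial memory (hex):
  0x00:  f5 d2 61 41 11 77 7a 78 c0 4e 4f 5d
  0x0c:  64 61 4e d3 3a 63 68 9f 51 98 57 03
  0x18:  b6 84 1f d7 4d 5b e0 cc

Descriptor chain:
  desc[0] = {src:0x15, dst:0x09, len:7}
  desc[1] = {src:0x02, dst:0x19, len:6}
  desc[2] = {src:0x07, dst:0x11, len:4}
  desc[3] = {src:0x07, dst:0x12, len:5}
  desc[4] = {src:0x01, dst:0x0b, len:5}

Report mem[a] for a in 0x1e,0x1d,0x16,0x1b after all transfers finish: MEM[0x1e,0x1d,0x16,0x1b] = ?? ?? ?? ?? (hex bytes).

D0: mem[0x09..0x0f] <- [98 57 03 b6 84 1f d7]
D1: mem[0x19..0x1e] <- [61 41 11 77 7a 78]
D2: mem[0x11..0x14] <- [78 c0 98 57]
D3: mem[0x12..0x16] <- [78 c0 98 57 03]
D4: mem[0x0b..0x0f] <- [d2 61 41 11 77]
query mem[0x1e]=0x78, mem[0x1d]=0x7a, mem[0x16]=0x03, mem[0x1b]=0x11

MEM[0x1e,0x1d,0x16,0x1b] = 78 7a 03 11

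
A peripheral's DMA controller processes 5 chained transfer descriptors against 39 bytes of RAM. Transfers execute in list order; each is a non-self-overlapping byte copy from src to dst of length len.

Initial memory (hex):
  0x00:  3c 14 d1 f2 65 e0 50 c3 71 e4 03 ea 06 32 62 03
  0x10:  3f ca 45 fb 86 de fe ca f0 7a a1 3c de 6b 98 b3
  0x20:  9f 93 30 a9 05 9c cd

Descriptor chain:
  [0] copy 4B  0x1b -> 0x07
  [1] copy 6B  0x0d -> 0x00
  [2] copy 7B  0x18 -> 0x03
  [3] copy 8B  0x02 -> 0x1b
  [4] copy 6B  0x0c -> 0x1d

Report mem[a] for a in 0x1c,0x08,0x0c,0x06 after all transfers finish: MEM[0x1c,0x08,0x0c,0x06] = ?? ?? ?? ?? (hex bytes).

MEM[0x1c,0x08,0x0c,0x06] = f0 6b 06 3c

  after D0: wrote 4B at 0x07 = 3cde6b98
  after D1: wrote 6B at 0x00 = 3262033fca45
  after D2: wrote 7B at 0x03 = f07aa13cde6b98
  after D3: wrote 8B at 0x1b = 03f07aa13cde6b98
  after D4: wrote 6B at 0x1d = 063262033fca
query mem[0x1c]=0xf0, mem[0x08]=0x6b, mem[0x0c]=0x06, mem[0x06]=0x3c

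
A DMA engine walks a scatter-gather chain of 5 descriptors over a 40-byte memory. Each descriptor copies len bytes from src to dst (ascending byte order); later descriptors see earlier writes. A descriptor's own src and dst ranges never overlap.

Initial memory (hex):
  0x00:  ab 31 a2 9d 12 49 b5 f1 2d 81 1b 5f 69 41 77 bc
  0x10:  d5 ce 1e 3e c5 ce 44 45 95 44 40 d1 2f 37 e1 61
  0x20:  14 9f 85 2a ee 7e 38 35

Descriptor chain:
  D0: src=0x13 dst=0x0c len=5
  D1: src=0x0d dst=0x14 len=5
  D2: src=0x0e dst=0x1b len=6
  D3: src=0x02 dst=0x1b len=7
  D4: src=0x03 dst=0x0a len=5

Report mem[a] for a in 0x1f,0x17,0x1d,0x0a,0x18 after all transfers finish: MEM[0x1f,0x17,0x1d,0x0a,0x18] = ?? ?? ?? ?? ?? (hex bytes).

#0 dst[0x0c+5] := {0x3e,0xc5,0xce,0x44,0x45}
#1 dst[0x14+5] := {0xc5,0xce,0x44,0x45,0xce}
#2 dst[0x1b+6] := {0xce,0x44,0x45,0xce,0x1e,0x3e}
#3 dst[0x1b+7] := {0xa2,0x9d,0x12,0x49,0xb5,0xf1,0x2d}
#4 dst[0x0a+5] := {0x9d,0x12,0x49,0xb5,0xf1}
query mem[0x1f]=0xb5, mem[0x17]=0x45, mem[0x1d]=0x12, mem[0x0a]=0x9d, mem[0x18]=0xce

MEM[0x1f,0x17,0x1d,0x0a,0x18] = b5 45 12 9d ce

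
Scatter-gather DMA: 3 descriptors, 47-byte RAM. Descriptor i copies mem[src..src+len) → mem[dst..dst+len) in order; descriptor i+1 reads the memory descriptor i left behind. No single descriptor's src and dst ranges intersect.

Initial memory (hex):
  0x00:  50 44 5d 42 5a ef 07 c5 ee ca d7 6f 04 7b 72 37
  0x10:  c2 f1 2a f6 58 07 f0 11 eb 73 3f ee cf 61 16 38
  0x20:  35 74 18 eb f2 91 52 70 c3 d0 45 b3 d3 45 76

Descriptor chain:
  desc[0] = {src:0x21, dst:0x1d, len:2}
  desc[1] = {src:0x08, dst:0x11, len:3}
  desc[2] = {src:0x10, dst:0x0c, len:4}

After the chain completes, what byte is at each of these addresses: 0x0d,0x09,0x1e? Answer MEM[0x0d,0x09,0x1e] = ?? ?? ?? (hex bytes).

#0 dst[0x1d+2] := {0x74,0x18}
#1 dst[0x11+3] := {0xee,0xca,0xd7}
#2 dst[0x0c+4] := {0xc2,0xee,0xca,0xd7}
query mem[0x0d]=0xee, mem[0x09]=0xca, mem[0x1e]=0x18

MEM[0x0d,0x09,0x1e] = ee ca 18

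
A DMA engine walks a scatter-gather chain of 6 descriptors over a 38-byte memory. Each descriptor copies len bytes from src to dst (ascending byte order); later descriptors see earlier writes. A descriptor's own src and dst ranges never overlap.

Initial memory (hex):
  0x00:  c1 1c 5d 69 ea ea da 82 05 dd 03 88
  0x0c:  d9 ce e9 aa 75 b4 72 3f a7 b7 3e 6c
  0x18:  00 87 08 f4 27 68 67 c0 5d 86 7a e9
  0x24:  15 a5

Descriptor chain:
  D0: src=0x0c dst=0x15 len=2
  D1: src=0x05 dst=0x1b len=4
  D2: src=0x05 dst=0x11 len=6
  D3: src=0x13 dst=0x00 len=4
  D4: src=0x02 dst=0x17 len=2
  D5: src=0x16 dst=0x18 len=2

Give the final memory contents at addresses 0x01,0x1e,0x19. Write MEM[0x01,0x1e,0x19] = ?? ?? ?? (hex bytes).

#0 dst[0x15+2] := {0xd9,0xce}
#1 dst[0x1b+4] := {0xea,0xda,0x82,0x05}
#2 dst[0x11+6] := {0xea,0xda,0x82,0x05,0xdd,0x03}
#3 dst[0x00+4] := {0x82,0x05,0xdd,0x03}
#4 dst[0x17+2] := {0xdd,0x03}
#5 dst[0x18+2] := {0x03,0xdd}
query mem[0x01]=0x05, mem[0x1e]=0x05, mem[0x19]=0xdd

MEM[0x01,0x1e,0x19] = 05 05 dd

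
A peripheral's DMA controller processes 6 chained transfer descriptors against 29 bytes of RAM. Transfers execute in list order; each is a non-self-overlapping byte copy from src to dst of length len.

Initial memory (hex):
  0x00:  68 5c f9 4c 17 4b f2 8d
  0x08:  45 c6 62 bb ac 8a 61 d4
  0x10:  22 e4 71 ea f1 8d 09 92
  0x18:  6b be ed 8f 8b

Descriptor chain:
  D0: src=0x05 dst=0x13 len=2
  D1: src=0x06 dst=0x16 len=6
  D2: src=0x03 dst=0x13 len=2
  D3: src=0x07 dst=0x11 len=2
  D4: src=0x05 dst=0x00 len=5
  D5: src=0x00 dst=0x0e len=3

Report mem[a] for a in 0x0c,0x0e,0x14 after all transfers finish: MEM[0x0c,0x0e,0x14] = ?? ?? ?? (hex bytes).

MEM[0x0c,0x0e,0x14] = ac 4b 17

  after D0: wrote 2B at 0x13 = 4bf2
  after D1: wrote 6B at 0x16 = f28d45c662bb
  after D2: wrote 2B at 0x13 = 4c17
  after D3: wrote 2B at 0x11 = 8d45
  after D4: wrote 5B at 0x00 = 4bf28d45c6
  after D5: wrote 3B at 0x0e = 4bf28d
query mem[0x0c]=0xac, mem[0x0e]=0x4b, mem[0x14]=0x17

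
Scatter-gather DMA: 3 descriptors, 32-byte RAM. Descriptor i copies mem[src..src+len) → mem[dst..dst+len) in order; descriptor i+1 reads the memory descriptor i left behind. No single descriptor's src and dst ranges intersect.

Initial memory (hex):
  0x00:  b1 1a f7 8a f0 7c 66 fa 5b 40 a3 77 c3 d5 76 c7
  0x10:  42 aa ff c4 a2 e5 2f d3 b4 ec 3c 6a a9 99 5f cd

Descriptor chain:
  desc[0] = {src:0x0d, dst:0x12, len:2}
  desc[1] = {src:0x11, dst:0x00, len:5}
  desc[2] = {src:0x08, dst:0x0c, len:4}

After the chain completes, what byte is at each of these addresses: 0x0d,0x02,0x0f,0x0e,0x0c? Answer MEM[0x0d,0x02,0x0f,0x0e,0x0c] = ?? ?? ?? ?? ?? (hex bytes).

D0: mem[0x12..0x13] <- [d5 76]
D1: mem[0x00..0x04] <- [aa d5 76 a2 e5]
D2: mem[0x0c..0x0f] <- [5b 40 a3 77]
query mem[0x0d]=0x40, mem[0x02]=0x76, mem[0x0f]=0x77, mem[0x0e]=0xa3, mem[0x0c]=0x5b

MEM[0x0d,0x02,0x0f,0x0e,0x0c] = 40 76 77 a3 5b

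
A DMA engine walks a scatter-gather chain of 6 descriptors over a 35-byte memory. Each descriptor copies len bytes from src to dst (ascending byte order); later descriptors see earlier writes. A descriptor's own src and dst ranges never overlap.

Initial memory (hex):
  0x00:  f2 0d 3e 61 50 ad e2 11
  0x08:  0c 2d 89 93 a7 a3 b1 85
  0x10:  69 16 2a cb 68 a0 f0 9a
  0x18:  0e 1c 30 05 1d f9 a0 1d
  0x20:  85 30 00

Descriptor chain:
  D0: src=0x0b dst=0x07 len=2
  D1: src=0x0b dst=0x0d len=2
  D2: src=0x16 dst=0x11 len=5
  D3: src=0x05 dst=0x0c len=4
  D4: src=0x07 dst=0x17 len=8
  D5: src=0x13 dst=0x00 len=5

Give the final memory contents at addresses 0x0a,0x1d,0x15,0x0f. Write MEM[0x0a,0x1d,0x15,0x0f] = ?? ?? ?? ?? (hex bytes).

MEM[0x0a,0x1d,0x15,0x0f] = 89 e2 30 a7

[0] 0x0b->0x07 len=2 : 93 a7
[1] 0x0b->0x0d len=2 : 93 a7
[2] 0x16->0x11 len=5 : f0 9a 0e 1c 30
[3] 0x05->0x0c len=4 : ad e2 93 a7
[4] 0x07->0x17 len=8 : 93 a7 2d 89 93 ad e2 93
[5] 0x13->0x00 len=5 : 0e 1c 30 f0 93
query mem[0x0a]=0x89, mem[0x1d]=0xe2, mem[0x15]=0x30, mem[0x0f]=0xa7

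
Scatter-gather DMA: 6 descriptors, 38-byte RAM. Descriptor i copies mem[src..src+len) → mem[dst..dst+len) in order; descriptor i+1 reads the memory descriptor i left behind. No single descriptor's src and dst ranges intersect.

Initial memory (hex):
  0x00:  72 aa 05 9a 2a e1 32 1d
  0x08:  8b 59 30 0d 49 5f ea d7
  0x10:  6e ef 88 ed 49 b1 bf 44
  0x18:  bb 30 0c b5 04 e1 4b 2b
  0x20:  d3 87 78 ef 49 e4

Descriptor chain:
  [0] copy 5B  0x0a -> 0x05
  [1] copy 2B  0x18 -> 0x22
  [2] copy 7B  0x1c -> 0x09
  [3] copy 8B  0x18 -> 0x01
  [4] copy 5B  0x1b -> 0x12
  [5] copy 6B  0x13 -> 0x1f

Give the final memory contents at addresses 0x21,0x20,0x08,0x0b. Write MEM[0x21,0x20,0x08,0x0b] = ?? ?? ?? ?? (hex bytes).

MEM[0x21,0x20,0x08,0x0b] = 4b e1 2b 4b

#0 dst[0x05+5] := {0x30,0x0d,0x49,0x5f,0xea}
#1 dst[0x22+2] := {0xbb,0x30}
#2 dst[0x09+7] := {0x04,0xe1,0x4b,0x2b,0xd3,0x87,0xbb}
#3 dst[0x01+8] := {0xbb,0x30,0x0c,0xb5,0x04,0xe1,0x4b,0x2b}
#4 dst[0x12+5] := {0xb5,0x04,0xe1,0x4b,0x2b}
#5 dst[0x1f+6] := {0x04,0xe1,0x4b,0x2b,0x44,0xbb}
query mem[0x21]=0x4b, mem[0x20]=0xe1, mem[0x08]=0x2b, mem[0x0b]=0x4b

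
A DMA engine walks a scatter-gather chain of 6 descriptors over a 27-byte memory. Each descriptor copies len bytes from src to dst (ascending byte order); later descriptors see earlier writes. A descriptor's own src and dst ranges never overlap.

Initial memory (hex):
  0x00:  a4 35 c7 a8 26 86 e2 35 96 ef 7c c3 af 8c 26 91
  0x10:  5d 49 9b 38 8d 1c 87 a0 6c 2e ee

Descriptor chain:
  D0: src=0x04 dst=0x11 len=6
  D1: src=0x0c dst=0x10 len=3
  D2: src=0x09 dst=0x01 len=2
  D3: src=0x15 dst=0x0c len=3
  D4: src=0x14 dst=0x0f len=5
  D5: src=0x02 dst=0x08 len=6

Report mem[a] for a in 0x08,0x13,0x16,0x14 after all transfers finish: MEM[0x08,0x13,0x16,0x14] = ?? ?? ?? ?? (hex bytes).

MEM[0x08,0x13,0x16,0x14] = 7c 6c ef 35

#0 dst[0x11+6] := {0x26,0x86,0xe2,0x35,0x96,0xef}
#1 dst[0x10+3] := {0xaf,0x8c,0x26}
#2 dst[0x01+2] := {0xef,0x7c}
#3 dst[0x0c+3] := {0x96,0xef,0xa0}
#4 dst[0x0f+5] := {0x35,0x96,0xef,0xa0,0x6c}
#5 dst[0x08+6] := {0x7c,0xa8,0x26,0x86,0xe2,0x35}
query mem[0x08]=0x7c, mem[0x13]=0x6c, mem[0x16]=0xef, mem[0x14]=0x35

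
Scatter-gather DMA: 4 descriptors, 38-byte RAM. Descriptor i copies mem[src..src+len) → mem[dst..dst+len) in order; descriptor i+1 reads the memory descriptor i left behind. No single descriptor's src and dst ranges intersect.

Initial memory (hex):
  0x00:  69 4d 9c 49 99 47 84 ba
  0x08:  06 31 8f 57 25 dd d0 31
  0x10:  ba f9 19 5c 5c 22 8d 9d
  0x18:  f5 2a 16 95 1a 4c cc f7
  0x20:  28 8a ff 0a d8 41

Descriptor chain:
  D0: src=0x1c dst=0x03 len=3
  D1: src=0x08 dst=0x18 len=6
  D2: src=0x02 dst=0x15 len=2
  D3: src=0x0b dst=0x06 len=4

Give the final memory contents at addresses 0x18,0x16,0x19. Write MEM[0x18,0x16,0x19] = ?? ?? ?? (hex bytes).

[0] 0x1c->0x03 len=3 : 1a 4c cc
[1] 0x08->0x18 len=6 : 06 31 8f 57 25 dd
[2] 0x02->0x15 len=2 : 9c 1a
[3] 0x0b->0x06 len=4 : 57 25 dd d0
query mem[0x18]=0x06, mem[0x16]=0x1a, mem[0x19]=0x31

MEM[0x18,0x16,0x19] = 06 1a 31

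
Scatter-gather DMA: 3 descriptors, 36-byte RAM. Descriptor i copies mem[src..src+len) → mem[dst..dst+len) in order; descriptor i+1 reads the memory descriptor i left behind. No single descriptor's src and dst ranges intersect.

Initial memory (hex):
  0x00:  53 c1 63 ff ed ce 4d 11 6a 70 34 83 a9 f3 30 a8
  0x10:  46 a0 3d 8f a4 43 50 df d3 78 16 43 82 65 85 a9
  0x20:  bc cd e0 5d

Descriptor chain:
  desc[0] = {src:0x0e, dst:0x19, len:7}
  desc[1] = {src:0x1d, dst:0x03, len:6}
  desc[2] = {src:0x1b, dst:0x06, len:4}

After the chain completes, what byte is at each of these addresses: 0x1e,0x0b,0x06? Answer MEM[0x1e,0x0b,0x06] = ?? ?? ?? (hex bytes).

D0: mem[0x19..0x1f] <- [30 a8 46 a0 3d 8f a4]
D1: mem[0x03..0x08] <- [3d 8f a4 bc cd e0]
D2: mem[0x06..0x09] <- [46 a0 3d 8f]
query mem[0x1e]=0x8f, mem[0x0b]=0x83, mem[0x06]=0x46

MEM[0x1e,0x0b,0x06] = 8f 83 46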